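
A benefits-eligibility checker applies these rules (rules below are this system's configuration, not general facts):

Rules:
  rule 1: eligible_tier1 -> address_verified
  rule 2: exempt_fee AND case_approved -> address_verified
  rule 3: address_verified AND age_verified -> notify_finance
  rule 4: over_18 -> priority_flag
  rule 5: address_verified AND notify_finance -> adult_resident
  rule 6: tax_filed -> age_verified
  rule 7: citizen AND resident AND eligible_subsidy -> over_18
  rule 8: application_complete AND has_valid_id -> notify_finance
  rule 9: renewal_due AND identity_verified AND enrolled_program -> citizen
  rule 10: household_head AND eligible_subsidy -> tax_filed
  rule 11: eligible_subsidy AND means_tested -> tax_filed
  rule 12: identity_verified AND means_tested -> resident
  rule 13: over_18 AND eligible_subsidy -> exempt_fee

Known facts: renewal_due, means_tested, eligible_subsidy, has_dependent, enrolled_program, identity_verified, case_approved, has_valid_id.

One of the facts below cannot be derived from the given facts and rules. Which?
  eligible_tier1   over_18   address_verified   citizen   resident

eligible_tier1

Round 1 — rule 9, rule 11, rule 12, derive citizen, tax_filed, resident.
Round 2 — rule 6, rule 7, derive age_verified, over_18.
Round 3 — rule 4, rule 13, derive priority_flag, exempt_fee.
Round 4 — rule 2, derive address_verified.
Round 5 — rule 3, derive notify_finance.
Round 6 — rule 5, derive adult_resident.
Derived: address_verified (round 4), resident (round 1), citizen (round 1), over_18 (round 2). eligible_tier1 never appears in any round.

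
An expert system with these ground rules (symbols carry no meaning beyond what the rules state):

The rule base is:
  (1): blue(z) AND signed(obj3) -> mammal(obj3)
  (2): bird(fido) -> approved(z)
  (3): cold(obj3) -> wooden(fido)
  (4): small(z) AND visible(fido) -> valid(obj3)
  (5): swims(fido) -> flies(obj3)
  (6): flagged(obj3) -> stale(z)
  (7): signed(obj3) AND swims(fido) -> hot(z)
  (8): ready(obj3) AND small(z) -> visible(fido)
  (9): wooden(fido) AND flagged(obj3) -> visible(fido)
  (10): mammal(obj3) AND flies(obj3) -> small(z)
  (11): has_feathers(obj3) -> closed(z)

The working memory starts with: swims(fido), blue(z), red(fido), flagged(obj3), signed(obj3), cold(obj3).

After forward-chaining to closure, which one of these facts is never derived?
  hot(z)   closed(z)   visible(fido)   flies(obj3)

closed(z)

[1] (1) [blue(z) AND signed(obj3) -> mammal(obj3)]; (3) [cold(obj3) -> wooden(fido)]; (5) [swims(fido) -> flies(obj3)]; (6) [flagged(obj3) -> stale(z)]; (7) [signed(obj3) AND swims(fido) -> hot(z)]. ⇒ new: mammal(obj3), wooden(fido), flies(obj3), stale(z), hot(z).
[2] (9) [wooden(fido) AND flagged(obj3) -> visible(fido)]; (10) [mammal(obj3) AND flies(obj3) -> small(z)]. ⇒ new: visible(fido), small(z).
[3] (4) [small(z) AND visible(fido) -> valid(obj3)]. ⇒ new: valid(obj3).
Derived: hot(z) (round 1), visible(fido) (round 2), flies(obj3) (round 1). closed(z) never appears in any round.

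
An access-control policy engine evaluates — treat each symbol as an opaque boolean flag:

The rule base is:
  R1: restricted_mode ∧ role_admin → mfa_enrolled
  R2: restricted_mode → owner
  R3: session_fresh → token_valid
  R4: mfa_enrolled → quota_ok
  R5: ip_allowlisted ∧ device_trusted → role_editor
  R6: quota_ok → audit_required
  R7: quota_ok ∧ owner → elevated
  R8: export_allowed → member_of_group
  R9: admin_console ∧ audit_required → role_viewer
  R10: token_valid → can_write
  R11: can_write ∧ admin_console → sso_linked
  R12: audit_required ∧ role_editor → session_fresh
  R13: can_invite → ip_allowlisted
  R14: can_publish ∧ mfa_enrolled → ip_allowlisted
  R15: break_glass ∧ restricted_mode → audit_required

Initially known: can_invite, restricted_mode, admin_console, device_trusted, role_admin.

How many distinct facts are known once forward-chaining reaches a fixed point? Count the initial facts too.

[1] R1 [restricted_mode ∧ role_admin → mfa_enrolled]; R2 [restricted_mode → owner]; R13 [can_invite → ip_allowlisted]. ⇒ new: mfa_enrolled, owner, ip_allowlisted.
[2] R4 [mfa_enrolled → quota_ok]; R5 [ip_allowlisted ∧ device_trusted → role_editor]. ⇒ new: quota_ok, role_editor.
[3] R6 [quota_ok → audit_required]; R7 [quota_ok ∧ owner → elevated]. ⇒ new: audit_required, elevated.
[4] R9 [admin_console ∧ audit_required → role_viewer]; R12 [audit_required ∧ role_editor → session_fresh]. ⇒ new: role_viewer, session_fresh.
[5] R3 [session_fresh → token_valid]. ⇒ new: token_valid.
[6] R10 [token_valid → can_write]. ⇒ new: can_write.
[7] R11 [can_write ∧ admin_console → sso_linked]. ⇒ new: sso_linked.
Closure: {admin_console, audit_required, can_invite, can_write, device_trusted, elevated, ip_allowlisted, mfa_enrolled, owner, quota_ok, restricted_mode, role_admin, role_editor, role_viewer, session_fresh, sso_linked, token_valid} — 17 facts.

17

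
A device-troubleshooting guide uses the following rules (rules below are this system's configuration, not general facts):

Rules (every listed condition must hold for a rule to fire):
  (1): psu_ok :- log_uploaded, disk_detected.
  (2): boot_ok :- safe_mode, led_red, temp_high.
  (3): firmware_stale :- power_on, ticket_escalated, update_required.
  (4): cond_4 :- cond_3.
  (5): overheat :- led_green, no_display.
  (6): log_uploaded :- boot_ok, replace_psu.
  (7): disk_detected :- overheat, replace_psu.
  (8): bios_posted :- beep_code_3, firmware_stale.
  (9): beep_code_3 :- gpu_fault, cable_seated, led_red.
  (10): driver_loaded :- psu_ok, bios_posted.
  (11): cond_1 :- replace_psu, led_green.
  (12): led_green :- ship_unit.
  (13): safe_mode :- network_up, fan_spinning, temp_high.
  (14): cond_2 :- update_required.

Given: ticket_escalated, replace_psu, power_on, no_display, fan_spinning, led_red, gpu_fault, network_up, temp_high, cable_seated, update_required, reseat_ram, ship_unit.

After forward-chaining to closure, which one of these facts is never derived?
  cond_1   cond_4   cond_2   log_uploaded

[1] (3) [firmware_stale :- power_on, ticket_escalated, update_required.]; (9) [beep_code_3 :- gpu_fault, cable_seated, led_red.]; (12) [led_green :- ship_unit.]; (13) [safe_mode :- network_up, fan_spinning, temp_high.]; (14) [cond_2 :- update_required.]. ⇒ new: firmware_stale, beep_code_3, led_green, safe_mode, cond_2.
[2] (2) [boot_ok :- safe_mode, led_red, temp_high.]; (5) [overheat :- led_green, no_display.]; (8) [bios_posted :- beep_code_3, firmware_stale.]; (11) [cond_1 :- replace_psu, led_green.]. ⇒ new: boot_ok, overheat, bios_posted, cond_1.
[3] (6) [log_uploaded :- boot_ok, replace_psu.]; (7) [disk_detected :- overheat, replace_psu.]. ⇒ new: log_uploaded, disk_detected.
[4] (1) [psu_ok :- log_uploaded, disk_detected.]. ⇒ new: psu_ok.
[5] (10) [driver_loaded :- psu_ok, bios_posted.]. ⇒ new: driver_loaded.
Derived: log_uploaded (round 3), cond_1 (round 2), cond_2 (round 1). cond_4 never appears in any round.

cond_4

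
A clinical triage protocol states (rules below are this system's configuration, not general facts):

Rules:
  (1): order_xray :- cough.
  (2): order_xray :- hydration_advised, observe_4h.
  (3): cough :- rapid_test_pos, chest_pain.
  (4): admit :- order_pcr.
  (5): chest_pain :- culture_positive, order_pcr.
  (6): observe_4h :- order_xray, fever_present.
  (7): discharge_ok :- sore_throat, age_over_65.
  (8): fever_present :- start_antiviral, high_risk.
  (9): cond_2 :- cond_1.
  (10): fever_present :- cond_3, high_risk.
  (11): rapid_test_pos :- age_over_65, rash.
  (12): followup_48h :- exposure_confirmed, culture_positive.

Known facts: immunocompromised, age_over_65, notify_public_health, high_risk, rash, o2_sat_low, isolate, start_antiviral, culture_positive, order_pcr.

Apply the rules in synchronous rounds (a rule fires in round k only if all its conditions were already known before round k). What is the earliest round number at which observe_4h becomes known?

4

Round 1: (4) [admit :- order_pcr.]; (5) [chest_pain :- culture_positive, order_pcr.]; (8) [fever_present :- start_antiviral, high_risk.]; (11) [rapid_test_pos :- age_over_65, rash.]. Adds admit, chest_pain, fever_present, rapid_test_pos.
Round 2: (3) [cough :- rapid_test_pos, chest_pain.]. Adds cough.
Round 3: (1) [order_xray :- cough.]. Adds order_xray.
Round 4: (6) [observe_4h :- order_xray, fever_present.]. Adds observe_4h.
observe_4h first appears in round 4.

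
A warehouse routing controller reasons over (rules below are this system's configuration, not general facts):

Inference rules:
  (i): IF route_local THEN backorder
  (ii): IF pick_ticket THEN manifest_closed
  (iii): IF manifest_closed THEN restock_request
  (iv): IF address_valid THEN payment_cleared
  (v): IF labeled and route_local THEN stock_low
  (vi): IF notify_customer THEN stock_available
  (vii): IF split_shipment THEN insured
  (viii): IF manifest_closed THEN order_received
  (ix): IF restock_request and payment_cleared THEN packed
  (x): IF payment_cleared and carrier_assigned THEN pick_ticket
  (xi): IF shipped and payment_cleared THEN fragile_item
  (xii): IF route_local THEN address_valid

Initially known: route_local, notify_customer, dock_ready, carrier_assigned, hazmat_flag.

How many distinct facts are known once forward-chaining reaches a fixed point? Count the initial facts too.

Round 1 — (i), (vi), (xii), derive backorder, stock_available, address_valid.
Round 2 — (iv), derive payment_cleared.
Round 3 — (x), derive pick_ticket.
Round 4 — (ii), derive manifest_closed.
Round 5 — (iii), (viii), derive restock_request, order_received.
Round 6 — (ix), derive packed.
Closure: {address_valid, backorder, carrier_assigned, dock_ready, hazmat_flag, manifest_closed, notify_customer, order_received, packed, payment_cleared, pick_ticket, restock_request, route_local, stock_available} — 14 facts.

14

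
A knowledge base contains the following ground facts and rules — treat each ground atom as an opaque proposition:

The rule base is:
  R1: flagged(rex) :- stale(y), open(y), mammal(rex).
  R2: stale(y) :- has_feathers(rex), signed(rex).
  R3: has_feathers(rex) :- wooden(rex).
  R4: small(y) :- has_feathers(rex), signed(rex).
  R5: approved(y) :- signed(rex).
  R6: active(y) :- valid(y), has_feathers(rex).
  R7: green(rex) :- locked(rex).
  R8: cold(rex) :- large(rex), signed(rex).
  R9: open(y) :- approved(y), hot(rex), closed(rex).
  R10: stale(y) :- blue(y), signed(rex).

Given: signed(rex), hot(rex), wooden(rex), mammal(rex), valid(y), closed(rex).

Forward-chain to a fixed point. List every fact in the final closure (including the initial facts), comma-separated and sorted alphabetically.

active(y), approved(y), closed(rex), flagged(rex), has_feathers(rex), hot(rex), mammal(rex), open(y), signed(rex), small(y), stale(y), valid(y), wooden(rex)

Round 1 — R3, R5, derive has_feathers(rex), approved(y).
Round 2 — R2, R4, R6, R9, derive stale(y), small(y), active(y), open(y).
Round 3 — R1, derive flagged(rex).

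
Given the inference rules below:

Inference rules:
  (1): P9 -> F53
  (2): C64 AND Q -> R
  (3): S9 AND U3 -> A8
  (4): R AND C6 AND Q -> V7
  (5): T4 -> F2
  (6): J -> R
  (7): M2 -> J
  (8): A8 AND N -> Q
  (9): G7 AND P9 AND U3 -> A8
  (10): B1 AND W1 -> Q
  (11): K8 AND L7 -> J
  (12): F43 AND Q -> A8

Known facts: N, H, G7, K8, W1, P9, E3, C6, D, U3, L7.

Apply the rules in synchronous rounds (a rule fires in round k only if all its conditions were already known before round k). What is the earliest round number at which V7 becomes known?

Round 1 fires (1), (9), (11), giving F53, A8, J.
Round 2 fires (6), (8), giving R, Q.
Round 3 fires (4), giving V7.
V7 first appears in round 3.

3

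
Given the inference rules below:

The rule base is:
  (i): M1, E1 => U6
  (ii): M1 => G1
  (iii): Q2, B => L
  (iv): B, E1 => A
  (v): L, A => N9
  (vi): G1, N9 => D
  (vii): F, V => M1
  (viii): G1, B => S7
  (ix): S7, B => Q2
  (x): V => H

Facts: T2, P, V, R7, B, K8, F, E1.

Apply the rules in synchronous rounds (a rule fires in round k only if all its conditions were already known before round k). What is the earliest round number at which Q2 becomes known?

[1] (iv) [B, E1 => A]; (vii) [F, V => M1]; (x) [V => H]. ⇒ new: A, M1, H.
[2] (i) [M1, E1 => U6]; (ii) [M1 => G1]. ⇒ new: U6, G1.
[3] (viii) [G1, B => S7]. ⇒ new: S7.
[4] (ix) [S7, B => Q2]. ⇒ new: Q2.
Q2 first appears in round 4.

4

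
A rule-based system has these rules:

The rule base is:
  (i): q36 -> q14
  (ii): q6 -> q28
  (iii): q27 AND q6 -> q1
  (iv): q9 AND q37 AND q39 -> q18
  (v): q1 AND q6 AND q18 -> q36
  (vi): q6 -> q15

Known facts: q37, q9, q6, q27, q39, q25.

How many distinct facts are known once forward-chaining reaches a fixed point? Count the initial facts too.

Round 1 — (ii), (iii), (iv), (vi), derive q28, q1, q18, q15.
Round 2 — (v), derive q36.
Round 3 — (i), derive q14.
Closure: {q1, q14, q15, q18, q25, q27, q28, q36, q37, q39, q6, q9} — 12 facts.

12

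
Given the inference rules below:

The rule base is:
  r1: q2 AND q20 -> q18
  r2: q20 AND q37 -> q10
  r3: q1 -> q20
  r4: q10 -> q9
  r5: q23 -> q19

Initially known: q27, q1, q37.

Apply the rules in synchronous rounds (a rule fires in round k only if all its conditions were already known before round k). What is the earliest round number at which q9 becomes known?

Round 1: r3 [q1 -> q20]. New: q20.
Round 2: r2 [q20 AND q37 -> q10]. New: q10.
Round 3: r4 [q10 -> q9]. New: q9.
q9 first appears in round 3.

3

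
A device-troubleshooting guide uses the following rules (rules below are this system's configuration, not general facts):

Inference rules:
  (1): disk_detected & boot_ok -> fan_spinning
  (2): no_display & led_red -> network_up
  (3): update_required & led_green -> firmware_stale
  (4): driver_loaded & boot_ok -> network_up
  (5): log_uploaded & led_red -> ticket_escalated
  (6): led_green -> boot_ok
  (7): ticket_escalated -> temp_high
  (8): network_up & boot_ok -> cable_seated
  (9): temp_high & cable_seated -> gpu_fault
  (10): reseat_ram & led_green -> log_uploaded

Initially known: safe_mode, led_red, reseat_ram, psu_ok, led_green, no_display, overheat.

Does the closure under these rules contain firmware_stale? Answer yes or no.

no

Round 1 fires (2), (6), (10), giving network_up, boot_ok, log_uploaded.
Round 2 fires (5), (8), giving ticket_escalated, cable_seated.
Round 3 fires (7), giving temp_high.
Round 4 fires (9), giving gpu_fault.
Fixed point reached. firmware_stale is concluded only by (3); (3) needs update_required (never derived).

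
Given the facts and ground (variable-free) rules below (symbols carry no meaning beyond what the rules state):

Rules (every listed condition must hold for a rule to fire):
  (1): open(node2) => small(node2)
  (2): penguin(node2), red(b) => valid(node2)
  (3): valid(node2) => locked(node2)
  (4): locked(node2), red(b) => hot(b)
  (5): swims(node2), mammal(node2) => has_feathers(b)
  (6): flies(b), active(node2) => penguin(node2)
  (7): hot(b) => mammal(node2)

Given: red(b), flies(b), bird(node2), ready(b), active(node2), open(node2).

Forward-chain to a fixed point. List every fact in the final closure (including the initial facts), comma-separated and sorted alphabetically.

Round 1: (1) [open(node2) => small(node2)]; (6) [flies(b), active(node2) => penguin(node2)]. New: small(node2), penguin(node2).
Round 2: (2) [penguin(node2), red(b) => valid(node2)]. New: valid(node2).
Round 3: (3) [valid(node2) => locked(node2)]. New: locked(node2).
Round 4: (4) [locked(node2), red(b) => hot(b)]. New: hot(b).
Round 5: (7) [hot(b) => mammal(node2)]. New: mammal(node2).

active(node2), bird(node2), flies(b), hot(b), locked(node2), mammal(node2), open(node2), penguin(node2), ready(b), red(b), small(node2), valid(node2)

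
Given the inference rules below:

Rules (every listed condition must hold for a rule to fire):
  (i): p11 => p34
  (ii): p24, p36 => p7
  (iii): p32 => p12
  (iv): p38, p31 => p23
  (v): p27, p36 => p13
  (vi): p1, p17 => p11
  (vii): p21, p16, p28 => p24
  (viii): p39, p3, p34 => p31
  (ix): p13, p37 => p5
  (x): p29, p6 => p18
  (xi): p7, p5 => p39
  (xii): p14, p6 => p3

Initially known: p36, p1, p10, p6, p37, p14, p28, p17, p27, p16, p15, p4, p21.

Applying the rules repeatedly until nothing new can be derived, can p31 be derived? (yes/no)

Round 1: (v) [p27, p36 => p13]; (vi) [p1, p17 => p11]; (vii) [p21, p16, p28 => p24]; (xii) [p14, p6 => p3]. Adds p13, p11, p24, p3.
Round 2: (i) [p11 => p34]; (ii) [p24, p36 => p7]; (ix) [p13, p37 => p5]. Adds p34, p7, p5.
Round 3: (xi) [p7, p5 => p39]. Adds p39.
Round 4: (viii) [p39, p3, p34 => p31]. Adds p31.
p31 appears in round 4, so it is derivable.

yes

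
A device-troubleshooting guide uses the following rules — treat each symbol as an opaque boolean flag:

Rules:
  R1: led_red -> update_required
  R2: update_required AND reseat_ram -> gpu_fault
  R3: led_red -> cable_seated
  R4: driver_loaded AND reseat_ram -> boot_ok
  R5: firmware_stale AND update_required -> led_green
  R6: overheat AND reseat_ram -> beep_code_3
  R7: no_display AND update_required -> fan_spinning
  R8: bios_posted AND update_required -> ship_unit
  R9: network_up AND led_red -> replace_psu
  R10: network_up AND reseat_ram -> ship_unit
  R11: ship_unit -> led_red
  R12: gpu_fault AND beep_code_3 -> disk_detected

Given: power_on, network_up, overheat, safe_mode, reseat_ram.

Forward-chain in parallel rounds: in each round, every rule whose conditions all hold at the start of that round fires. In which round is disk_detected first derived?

Round 1: R6 [overheat AND reseat_ram -> beep_code_3]; R10 [network_up AND reseat_ram -> ship_unit]. New: beep_code_3, ship_unit.
Round 2: R11 [ship_unit -> led_red]. New: led_red.
Round 3: R1 [led_red -> update_required]; R3 [led_red -> cable_seated]; R9 [network_up AND led_red -> replace_psu]. New: update_required, cable_seated, replace_psu.
Round 4: R2 [update_required AND reseat_ram -> gpu_fault]. New: gpu_fault.
Round 5: R12 [gpu_fault AND beep_code_3 -> disk_detected]. New: disk_detected.
disk_detected first appears in round 5.

5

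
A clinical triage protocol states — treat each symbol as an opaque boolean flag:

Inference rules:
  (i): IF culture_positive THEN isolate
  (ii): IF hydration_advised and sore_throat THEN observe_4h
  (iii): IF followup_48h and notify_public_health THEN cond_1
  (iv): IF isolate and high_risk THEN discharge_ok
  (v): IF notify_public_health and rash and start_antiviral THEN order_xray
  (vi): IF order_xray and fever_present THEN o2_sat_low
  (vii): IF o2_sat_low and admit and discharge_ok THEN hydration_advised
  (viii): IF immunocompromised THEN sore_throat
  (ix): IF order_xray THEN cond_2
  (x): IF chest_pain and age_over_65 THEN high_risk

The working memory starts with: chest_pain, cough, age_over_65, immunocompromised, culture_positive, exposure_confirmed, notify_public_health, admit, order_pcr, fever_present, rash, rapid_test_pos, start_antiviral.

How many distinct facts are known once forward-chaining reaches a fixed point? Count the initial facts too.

22

Round 1: (i) [IF culture_positive THEN isolate]; (v) [IF notify_public_health and rash and start_antiviral THEN order_xray]; (viii) [IF immunocompromised THEN sore_throat]; (x) [IF chest_pain and age_over_65 THEN high_risk]. New: isolate, order_xray, sore_throat, high_risk.
Round 2: (iv) [IF isolate and high_risk THEN discharge_ok]; (vi) [IF order_xray and fever_present THEN o2_sat_low]; (ix) [IF order_xray THEN cond_2]. New: discharge_ok, o2_sat_low, cond_2.
Round 3: (vii) [IF o2_sat_low and admit and discharge_ok THEN hydration_advised]. New: hydration_advised.
Round 4: (ii) [IF hydration_advised and sore_throat THEN observe_4h]. New: observe_4h.
Closure: {admit, age_over_65, chest_pain, cond_2, cough, culture_positive, discharge_ok, exposure_confirmed, fever_present, high_risk, hydration_advised, immunocompromised, isolate, notify_public_health, o2_sat_low, observe_4h, order_pcr, order_xray, rapid_test_pos, rash, sore_throat, start_antiviral} — 22 facts.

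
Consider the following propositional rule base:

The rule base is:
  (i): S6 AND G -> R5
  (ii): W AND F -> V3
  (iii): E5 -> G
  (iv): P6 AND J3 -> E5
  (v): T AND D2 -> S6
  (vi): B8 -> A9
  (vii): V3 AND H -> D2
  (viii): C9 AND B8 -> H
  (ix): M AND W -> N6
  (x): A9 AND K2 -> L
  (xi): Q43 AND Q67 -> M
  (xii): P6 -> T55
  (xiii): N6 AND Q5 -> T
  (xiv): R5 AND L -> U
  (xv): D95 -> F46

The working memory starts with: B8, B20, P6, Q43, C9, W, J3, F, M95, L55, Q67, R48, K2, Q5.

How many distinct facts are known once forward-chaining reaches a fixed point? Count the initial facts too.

28

[1] (ii) [W AND F -> V3]; (iv) [P6 AND J3 -> E5]; (vi) [B8 -> A9]; (viii) [C9 AND B8 -> H]; (xi) [Q43 AND Q67 -> M]; (xii) [P6 -> T55]. ⇒ new: V3, E5, A9, H, M, T55.
[2] (iii) [E5 -> G]; (vii) [V3 AND H -> D2]; (ix) [M AND W -> N6]; (x) [A9 AND K2 -> L]. ⇒ new: G, D2, N6, L.
[3] (xiii) [N6 AND Q5 -> T]. ⇒ new: T.
[4] (v) [T AND D2 -> S6]. ⇒ new: S6.
[5] (i) [S6 AND G -> R5]. ⇒ new: R5.
[6] (xiv) [R5 AND L -> U]. ⇒ new: U.
Closure: {A9, B20, B8, C9, D2, E5, F, G, H, J3, K2, L, L55, M, M95, N6, P6, Q43, Q5, Q67, R48, R5, S6, T, T55, U, V3, W} — 28 facts.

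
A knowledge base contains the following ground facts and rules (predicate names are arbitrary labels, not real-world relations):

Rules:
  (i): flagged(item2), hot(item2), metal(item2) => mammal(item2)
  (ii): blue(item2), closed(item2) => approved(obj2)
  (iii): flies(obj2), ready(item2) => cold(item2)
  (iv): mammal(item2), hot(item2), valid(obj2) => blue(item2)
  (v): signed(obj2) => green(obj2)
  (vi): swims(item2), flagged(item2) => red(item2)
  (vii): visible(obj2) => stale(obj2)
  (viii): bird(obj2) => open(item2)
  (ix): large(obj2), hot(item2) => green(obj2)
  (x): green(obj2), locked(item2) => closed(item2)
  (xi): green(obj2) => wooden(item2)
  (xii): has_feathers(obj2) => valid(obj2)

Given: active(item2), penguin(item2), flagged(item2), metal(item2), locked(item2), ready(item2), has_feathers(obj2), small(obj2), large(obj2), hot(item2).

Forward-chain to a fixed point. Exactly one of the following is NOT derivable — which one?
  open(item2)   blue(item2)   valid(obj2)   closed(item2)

[1] (i) [flagged(item2), hot(item2), metal(item2) => mammal(item2)]; (ix) [large(obj2), hot(item2) => green(obj2)]; (xii) [has_feathers(obj2) => valid(obj2)]. ⇒ new: mammal(item2), green(obj2), valid(obj2).
[2] (iv) [mammal(item2), hot(item2), valid(obj2) => blue(item2)]; (x) [green(obj2), locked(item2) => closed(item2)]; (xi) [green(obj2) => wooden(item2)]. ⇒ new: blue(item2), closed(item2), wooden(item2).
[3] (ii) [blue(item2), closed(item2) => approved(obj2)]. ⇒ new: approved(obj2).
Derived: valid(obj2) (round 1), blue(item2) (round 2), closed(item2) (round 2). open(item2) never appears in any round.

open(item2)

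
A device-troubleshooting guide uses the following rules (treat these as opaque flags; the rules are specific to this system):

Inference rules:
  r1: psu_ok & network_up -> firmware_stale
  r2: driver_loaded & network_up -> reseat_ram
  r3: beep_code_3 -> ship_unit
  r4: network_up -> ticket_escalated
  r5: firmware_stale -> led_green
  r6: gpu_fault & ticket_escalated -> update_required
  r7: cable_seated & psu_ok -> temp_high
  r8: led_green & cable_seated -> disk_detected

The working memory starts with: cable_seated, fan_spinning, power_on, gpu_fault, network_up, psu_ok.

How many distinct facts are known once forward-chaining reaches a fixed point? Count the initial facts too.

[1] r1 [psu_ok & network_up -> firmware_stale]; r4 [network_up -> ticket_escalated]; r7 [cable_seated & psu_ok -> temp_high]. ⇒ new: firmware_stale, ticket_escalated, temp_high.
[2] r5 [firmware_stale -> led_green]; r6 [gpu_fault & ticket_escalated -> update_required]. ⇒ new: led_green, update_required.
[3] r8 [led_green & cable_seated -> disk_detected]. ⇒ new: disk_detected.
Closure: {cable_seated, disk_detected, fan_spinning, firmware_stale, gpu_fault, led_green, network_up, power_on, psu_ok, temp_high, ticket_escalated, update_required} — 12 facts.

12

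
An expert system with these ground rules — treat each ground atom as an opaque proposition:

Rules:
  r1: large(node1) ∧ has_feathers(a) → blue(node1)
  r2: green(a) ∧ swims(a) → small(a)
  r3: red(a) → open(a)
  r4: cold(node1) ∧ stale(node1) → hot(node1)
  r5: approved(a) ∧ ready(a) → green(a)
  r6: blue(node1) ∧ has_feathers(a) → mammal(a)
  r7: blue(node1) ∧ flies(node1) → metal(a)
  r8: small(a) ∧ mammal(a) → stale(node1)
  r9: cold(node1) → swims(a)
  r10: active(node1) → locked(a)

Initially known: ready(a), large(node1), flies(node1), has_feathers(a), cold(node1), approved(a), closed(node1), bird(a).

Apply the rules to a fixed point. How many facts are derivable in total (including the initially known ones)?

[1] r1 [large(node1) ∧ has_feathers(a) → blue(node1)]; r5 [approved(a) ∧ ready(a) → green(a)]; r9 [cold(node1) → swims(a)]. ⇒ new: blue(node1), green(a), swims(a).
[2] r2 [green(a) ∧ swims(a) → small(a)]; r6 [blue(node1) ∧ has_feathers(a) → mammal(a)]; r7 [blue(node1) ∧ flies(node1) → metal(a)]. ⇒ new: small(a), mammal(a), metal(a).
[3] r8 [small(a) ∧ mammal(a) → stale(node1)]. ⇒ new: stale(node1).
[4] r4 [cold(node1) ∧ stale(node1) → hot(node1)]. ⇒ new: hot(node1).
Closure: {approved(a), bird(a), blue(node1), closed(node1), cold(node1), flies(node1), green(a), has_feathers(a), hot(node1), large(node1), mammal(a), metal(a), ready(a), small(a), stale(node1), swims(a)} — 16 facts.

16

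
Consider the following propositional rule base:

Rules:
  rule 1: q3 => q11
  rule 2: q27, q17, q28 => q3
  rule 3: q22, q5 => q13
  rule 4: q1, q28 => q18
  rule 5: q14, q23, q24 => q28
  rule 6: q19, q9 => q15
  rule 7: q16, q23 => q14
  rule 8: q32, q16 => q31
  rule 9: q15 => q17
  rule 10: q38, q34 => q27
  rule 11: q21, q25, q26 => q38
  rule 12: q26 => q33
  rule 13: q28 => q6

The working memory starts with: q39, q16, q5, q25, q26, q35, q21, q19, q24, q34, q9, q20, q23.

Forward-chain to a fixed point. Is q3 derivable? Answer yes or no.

yes

Round 1 fires rule 6, rule 7, rule 11, rule 12, giving q15, q14, q38, q33.
Round 2 fires rule 5, rule 9, rule 10, giving q28, q17, q27.
Round 3 fires rule 2, rule 13, giving q3, q6.
Round 4 fires rule 1, giving q11.
q3 appears in round 3, so it is derivable.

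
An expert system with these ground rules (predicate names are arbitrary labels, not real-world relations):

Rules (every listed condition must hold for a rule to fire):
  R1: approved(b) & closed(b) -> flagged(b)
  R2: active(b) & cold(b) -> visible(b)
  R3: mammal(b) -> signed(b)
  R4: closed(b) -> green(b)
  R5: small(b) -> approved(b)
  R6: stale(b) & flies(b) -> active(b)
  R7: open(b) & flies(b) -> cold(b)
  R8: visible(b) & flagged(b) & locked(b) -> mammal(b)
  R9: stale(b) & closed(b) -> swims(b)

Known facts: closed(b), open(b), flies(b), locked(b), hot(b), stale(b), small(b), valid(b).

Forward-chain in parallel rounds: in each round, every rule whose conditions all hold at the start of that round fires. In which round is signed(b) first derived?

4

Round 1: R4 [closed(b) -> green(b)]; R5 [small(b) -> approved(b)]; R6 [stale(b) & flies(b) -> active(b)]; R7 [open(b) & flies(b) -> cold(b)]; R9 [stale(b) & closed(b) -> swims(b)]. New: green(b), approved(b), active(b), cold(b), swims(b).
Round 2: R1 [approved(b) & closed(b) -> flagged(b)]; R2 [active(b) & cold(b) -> visible(b)]. New: flagged(b), visible(b).
Round 3: R8 [visible(b) & flagged(b) & locked(b) -> mammal(b)]. New: mammal(b).
Round 4: R3 [mammal(b) -> signed(b)]. New: signed(b).
signed(b) first appears in round 4.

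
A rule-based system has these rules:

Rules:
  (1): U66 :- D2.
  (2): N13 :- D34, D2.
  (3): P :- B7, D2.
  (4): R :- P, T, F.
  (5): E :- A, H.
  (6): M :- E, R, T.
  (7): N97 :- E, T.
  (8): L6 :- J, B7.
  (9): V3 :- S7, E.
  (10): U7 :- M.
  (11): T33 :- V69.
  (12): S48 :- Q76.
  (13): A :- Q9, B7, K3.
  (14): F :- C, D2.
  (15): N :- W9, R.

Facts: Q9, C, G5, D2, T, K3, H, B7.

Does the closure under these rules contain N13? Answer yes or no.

no

Round 1 — (1), (3), (13), (14), derive U66, P, A, F.
Round 2 — (4), (5), derive R, E.
Round 3 — (6), (7), derive M, N97.
Round 4 — (10), derive U7.
Fixed point reached. N13 is concluded only by (2); (2) needs D34 (never derived).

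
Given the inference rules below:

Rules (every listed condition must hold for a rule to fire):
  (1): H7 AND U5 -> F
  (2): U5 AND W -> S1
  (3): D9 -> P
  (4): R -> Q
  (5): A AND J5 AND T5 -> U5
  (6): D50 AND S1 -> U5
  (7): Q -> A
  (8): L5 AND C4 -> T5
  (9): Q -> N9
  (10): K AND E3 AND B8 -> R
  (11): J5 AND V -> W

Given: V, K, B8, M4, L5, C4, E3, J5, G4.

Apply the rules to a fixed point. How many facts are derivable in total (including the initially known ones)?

Round 1 fires (8), (10), (11), giving T5, R, W.
Round 2 fires (4), giving Q.
Round 3 fires (7), (9), giving A, N9.
Round 4 fires (5), giving U5.
Round 5 fires (2), giving S1.
Closure: {A, B8, C4, E3, G4, J5, K, L5, M4, N9, Q, R, S1, T5, U5, V, W} — 17 facts.

17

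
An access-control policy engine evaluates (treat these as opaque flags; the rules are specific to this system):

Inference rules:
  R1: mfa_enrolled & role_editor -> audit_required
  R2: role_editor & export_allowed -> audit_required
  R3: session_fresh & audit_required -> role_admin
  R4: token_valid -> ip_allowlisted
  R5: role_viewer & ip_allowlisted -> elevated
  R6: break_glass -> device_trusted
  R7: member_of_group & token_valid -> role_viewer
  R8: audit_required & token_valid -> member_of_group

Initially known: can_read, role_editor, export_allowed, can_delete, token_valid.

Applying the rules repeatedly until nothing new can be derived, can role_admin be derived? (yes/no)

no

Round 1 fires R2, R4, giving audit_required, ip_allowlisted.
Round 2 fires R8, giving member_of_group.
Round 3 fires R7, giving role_viewer.
Round 4 fires R5, giving elevated.
Fixed point reached. role_admin is concluded only by R3; R3 needs session_fresh (never derived).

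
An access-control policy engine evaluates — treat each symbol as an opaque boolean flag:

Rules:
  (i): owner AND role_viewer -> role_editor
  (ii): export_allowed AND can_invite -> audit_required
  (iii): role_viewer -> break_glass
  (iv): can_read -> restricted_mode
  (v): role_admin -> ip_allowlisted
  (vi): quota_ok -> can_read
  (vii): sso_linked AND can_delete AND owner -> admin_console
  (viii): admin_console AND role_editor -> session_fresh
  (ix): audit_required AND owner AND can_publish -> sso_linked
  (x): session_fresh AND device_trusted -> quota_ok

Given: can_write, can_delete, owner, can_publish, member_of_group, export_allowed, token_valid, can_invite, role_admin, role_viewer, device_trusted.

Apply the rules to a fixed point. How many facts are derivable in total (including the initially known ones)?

21

[1] (i) [owner AND role_viewer -> role_editor]; (ii) [export_allowed AND can_invite -> audit_required]; (iii) [role_viewer -> break_glass]; (v) [role_admin -> ip_allowlisted]. ⇒ new: role_editor, audit_required, break_glass, ip_allowlisted.
[2] (ix) [audit_required AND owner AND can_publish -> sso_linked]. ⇒ new: sso_linked.
[3] (vii) [sso_linked AND can_delete AND owner -> admin_console]. ⇒ new: admin_console.
[4] (viii) [admin_console AND role_editor -> session_fresh]. ⇒ new: session_fresh.
[5] (x) [session_fresh AND device_trusted -> quota_ok]. ⇒ new: quota_ok.
[6] (vi) [quota_ok -> can_read]. ⇒ new: can_read.
[7] (iv) [can_read -> restricted_mode]. ⇒ new: restricted_mode.
Closure: {admin_console, audit_required, break_glass, can_delete, can_invite, can_publish, can_read, can_write, device_trusted, export_allowed, ip_allowlisted, member_of_group, owner, quota_ok, restricted_mode, role_admin, role_editor, role_viewer, session_fresh, sso_linked, token_valid} — 21 facts.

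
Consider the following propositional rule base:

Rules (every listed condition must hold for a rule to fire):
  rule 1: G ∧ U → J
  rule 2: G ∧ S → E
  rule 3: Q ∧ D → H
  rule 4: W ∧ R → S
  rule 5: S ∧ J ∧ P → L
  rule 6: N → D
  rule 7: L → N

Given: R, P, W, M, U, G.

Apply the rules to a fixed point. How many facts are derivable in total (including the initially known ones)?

12

Round 1: rule 1 [G ∧ U → J]; rule 4 [W ∧ R → S]. Adds J, S.
Round 2: rule 2 [G ∧ S → E]; rule 5 [S ∧ J ∧ P → L]. Adds E, L.
Round 3: rule 7 [L → N]. Adds N.
Round 4: rule 6 [N → D]. Adds D.
Closure: {D, E, G, J, L, M, N, P, R, S, U, W} — 12 facts.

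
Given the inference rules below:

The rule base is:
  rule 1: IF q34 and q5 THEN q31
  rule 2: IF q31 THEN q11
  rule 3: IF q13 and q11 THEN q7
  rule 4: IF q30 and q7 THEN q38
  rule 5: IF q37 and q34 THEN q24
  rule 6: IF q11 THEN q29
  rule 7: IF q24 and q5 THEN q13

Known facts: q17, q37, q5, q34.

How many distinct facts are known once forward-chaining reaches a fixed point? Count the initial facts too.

Round 1: rule 1 [IF q34 and q5 THEN q31]; rule 5 [IF q37 and q34 THEN q24]. Adds q31, q24.
Round 2: rule 2 [IF q31 THEN q11]; rule 7 [IF q24 and q5 THEN q13]. Adds q11, q13.
Round 3: rule 3 [IF q13 and q11 THEN q7]; rule 6 [IF q11 THEN q29]. Adds q7, q29.
Closure: {q11, q13, q17, q24, q29, q31, q34, q37, q5, q7} — 10 facts.

10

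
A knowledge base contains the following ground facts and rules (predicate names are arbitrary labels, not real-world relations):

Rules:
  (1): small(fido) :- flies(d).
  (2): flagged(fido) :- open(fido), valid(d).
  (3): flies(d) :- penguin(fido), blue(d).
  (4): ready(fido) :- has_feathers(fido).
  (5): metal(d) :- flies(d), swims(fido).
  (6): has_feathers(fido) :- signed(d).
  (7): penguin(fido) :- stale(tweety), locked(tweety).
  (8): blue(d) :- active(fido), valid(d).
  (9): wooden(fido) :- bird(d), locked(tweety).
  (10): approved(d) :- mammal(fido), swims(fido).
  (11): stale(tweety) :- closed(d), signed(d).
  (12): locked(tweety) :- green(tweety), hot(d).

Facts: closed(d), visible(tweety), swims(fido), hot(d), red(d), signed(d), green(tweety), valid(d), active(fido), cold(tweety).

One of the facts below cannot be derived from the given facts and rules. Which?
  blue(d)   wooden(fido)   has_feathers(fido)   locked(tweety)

Round 1: (6) [has_feathers(fido) :- signed(d).]; (8) [blue(d) :- active(fido), valid(d).]; (11) [stale(tweety) :- closed(d), signed(d).]; (12) [locked(tweety) :- green(tweety), hot(d).]. Adds has_feathers(fido), blue(d), stale(tweety), locked(tweety).
Round 2: (4) [ready(fido) :- has_feathers(fido).]; (7) [penguin(fido) :- stale(tweety), locked(tweety).]. Adds ready(fido), penguin(fido).
Round 3: (3) [flies(d) :- penguin(fido), blue(d).]. Adds flies(d).
Round 4: (1) [small(fido) :- flies(d).]; (5) [metal(d) :- flies(d), swims(fido).]. Adds small(fido), metal(d).
Derived: locked(tweety) (round 1), blue(d) (round 1), has_feathers(fido) (round 1). wooden(fido) never appears in any round.

wooden(fido)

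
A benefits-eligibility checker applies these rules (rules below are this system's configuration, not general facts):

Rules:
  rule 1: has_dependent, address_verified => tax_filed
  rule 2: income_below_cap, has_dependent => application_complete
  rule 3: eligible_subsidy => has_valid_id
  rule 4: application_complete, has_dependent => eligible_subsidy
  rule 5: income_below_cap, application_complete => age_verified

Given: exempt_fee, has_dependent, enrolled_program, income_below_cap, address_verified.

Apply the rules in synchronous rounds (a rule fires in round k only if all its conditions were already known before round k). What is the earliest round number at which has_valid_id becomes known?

3

Round 1: rule 1 [has_dependent, address_verified => tax_filed]; rule 2 [income_below_cap, has_dependent => application_complete]. New: tax_filed, application_complete.
Round 2: rule 4 [application_complete, has_dependent => eligible_subsidy]; rule 5 [income_below_cap, application_complete => age_verified]. New: eligible_subsidy, age_verified.
Round 3: rule 3 [eligible_subsidy => has_valid_id]. New: has_valid_id.
has_valid_id first appears in round 3.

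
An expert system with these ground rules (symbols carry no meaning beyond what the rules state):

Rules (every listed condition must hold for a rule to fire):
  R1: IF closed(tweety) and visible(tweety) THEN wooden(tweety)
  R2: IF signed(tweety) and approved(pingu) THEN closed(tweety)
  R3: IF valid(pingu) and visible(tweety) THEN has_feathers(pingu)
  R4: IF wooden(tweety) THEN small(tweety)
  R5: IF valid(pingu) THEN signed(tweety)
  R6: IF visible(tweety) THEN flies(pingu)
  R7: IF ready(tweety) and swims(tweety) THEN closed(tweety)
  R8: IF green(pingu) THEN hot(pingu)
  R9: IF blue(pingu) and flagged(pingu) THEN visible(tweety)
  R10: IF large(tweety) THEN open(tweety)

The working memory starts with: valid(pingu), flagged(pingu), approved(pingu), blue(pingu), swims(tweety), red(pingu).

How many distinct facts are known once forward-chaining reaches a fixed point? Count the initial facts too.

13

Round 1 fires R5, R9, giving signed(tweety), visible(tweety).
Round 2 fires R2, R3, R6, giving closed(tweety), has_feathers(pingu), flies(pingu).
Round 3 fires R1, giving wooden(tweety).
Round 4 fires R4, giving small(tweety).
Closure: {approved(pingu), blue(pingu), closed(tweety), flagged(pingu), flies(pingu), has_feathers(pingu), red(pingu), signed(tweety), small(tweety), swims(tweety), valid(pingu), visible(tweety), wooden(tweety)} — 13 facts.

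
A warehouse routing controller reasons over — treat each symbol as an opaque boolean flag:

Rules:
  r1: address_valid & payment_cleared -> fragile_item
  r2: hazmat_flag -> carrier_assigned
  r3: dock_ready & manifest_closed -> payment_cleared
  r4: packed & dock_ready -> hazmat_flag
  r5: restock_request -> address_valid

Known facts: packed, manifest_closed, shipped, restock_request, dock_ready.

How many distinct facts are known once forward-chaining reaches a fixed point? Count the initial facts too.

[1] r3 [dock_ready & manifest_closed -> payment_cleared]; r4 [packed & dock_ready -> hazmat_flag]; r5 [restock_request -> address_valid]. ⇒ new: payment_cleared, hazmat_flag, address_valid.
[2] r1 [address_valid & payment_cleared -> fragile_item]; r2 [hazmat_flag -> carrier_assigned]. ⇒ new: fragile_item, carrier_assigned.
Closure: {address_valid, carrier_assigned, dock_ready, fragile_item, hazmat_flag, manifest_closed, packed, payment_cleared, restock_request, shipped} — 10 facts.

10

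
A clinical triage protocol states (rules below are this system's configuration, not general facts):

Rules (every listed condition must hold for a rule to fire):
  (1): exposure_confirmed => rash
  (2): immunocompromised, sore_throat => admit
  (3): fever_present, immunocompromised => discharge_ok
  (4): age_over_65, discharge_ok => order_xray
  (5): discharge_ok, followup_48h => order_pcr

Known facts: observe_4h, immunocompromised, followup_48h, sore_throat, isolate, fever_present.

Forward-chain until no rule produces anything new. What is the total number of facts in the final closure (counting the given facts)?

Round 1: (2) [immunocompromised, sore_throat => admit]; (3) [fever_present, immunocompromised => discharge_ok]. New: admit, discharge_ok.
Round 2: (5) [discharge_ok, followup_48h => order_pcr]. New: order_pcr.
Closure: {admit, discharge_ok, fever_present, followup_48h, immunocompromised, isolate, observe_4h, order_pcr, sore_throat} — 9 facts.

9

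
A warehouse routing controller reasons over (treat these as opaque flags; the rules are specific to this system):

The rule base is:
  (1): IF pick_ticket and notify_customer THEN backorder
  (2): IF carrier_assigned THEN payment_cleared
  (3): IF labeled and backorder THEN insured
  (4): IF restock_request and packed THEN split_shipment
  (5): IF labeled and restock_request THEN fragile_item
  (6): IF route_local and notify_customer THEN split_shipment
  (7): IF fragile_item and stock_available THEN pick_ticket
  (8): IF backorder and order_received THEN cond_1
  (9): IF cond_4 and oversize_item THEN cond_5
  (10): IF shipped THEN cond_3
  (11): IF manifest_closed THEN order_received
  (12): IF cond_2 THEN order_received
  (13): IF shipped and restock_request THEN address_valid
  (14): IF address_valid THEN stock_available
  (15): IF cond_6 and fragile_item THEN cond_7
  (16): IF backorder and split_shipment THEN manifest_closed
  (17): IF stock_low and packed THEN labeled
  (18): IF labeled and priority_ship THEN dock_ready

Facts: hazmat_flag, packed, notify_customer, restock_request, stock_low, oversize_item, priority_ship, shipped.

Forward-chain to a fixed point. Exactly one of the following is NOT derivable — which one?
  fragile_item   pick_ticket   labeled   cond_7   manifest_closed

Round 1 fires (4), (10), (13), (17), giving split_shipment, cond_3, address_valid, labeled.
Round 2 fires (5), (14), (18), giving fragile_item, stock_available, dock_ready.
Round 3 fires (7), giving pick_ticket.
Round 4 fires (1), giving backorder.
Round 5 fires (3), (16), giving insured, manifest_closed.
Round 6 fires (11), giving order_received.
Round 7 fires (8), giving cond_1.
Derived: fragile_item (round 2), pick_ticket (round 3), labeled (round 1), manifest_closed (round 5). cond_7 never appears in any round.

cond_7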